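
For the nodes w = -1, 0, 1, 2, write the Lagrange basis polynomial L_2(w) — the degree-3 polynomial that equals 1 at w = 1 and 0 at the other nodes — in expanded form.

L_2(w) = (w + 1)w(w - 2) / [(2)·(1)·(-1)]
       = (w^3 - w^2 - 2w) / (-2)

L_2(w) = -(1/2)w^3 + (1/2)w^2 + w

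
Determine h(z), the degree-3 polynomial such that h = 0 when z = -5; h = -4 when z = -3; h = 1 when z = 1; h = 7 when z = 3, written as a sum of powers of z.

Newton's divided differences:
h[-5,-3] = (-4 - 0) / (-3 - (-5)) = -2
h[-3,1] = (1 - (-4)) / (1 - (-3)) = 5/4
h[1,3] = (7 - 1) / (3 - 1) = 3
h[-5,-3,1] = (5/4 - (-2)) / (1 - (-5)) = 13/24
h[-3,1,3] = (3 - 5/4) / (3 - (-3)) = 7/24
h[-5,-3,1,3] = (7/24 - 13/24) / (3 - (-5)) = -1/32
h(z) = (-2)·(z + 5) + (13/24)·(z + 5)(z + 3) + (-1/32)·(z + 5)(z + 3)(z - 1)
Expanding: h(z) = -(1/32)z^3 + (31/96)z^2 + (203/96)z - 45/32

h(z) = -(1/32)z^3 + (31/96)z^2 + (203/96)z - 45/32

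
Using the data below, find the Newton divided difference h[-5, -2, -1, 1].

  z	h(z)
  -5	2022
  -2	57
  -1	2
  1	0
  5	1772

h[-5,-2] = (57 - 2022) / (-2 - (-5)) = -655
h[-2,-1] = (2 - 57) / (-1 - (-2)) = -55
h[-1,1] = (0 - 2) / (1 - (-1)) = -1
h[-5,-2,-1] = (-55 - (-655)) / (-1 - (-5)) = 150
h[-2,-1,1] = (-1 - (-55)) / (1 - (-2)) = 18
h[-5,-2,-1,1] = (18 - 150) / (1 - (-5)) = -22

-22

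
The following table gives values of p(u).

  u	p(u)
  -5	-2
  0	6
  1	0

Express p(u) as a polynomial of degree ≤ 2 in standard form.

Newton's divided differences:
p[-5,0] = (6 - (-2)) / (0 - (-5)) = 8/5
p[0,1] = (0 - 6) / (1 - 0) = -6
p[-5,0,1] = (-6 - 8/5) / (1 - (-5)) = -19/15
p(u) = -2 + (8/5)·(u + 5) + (-19/15)·(u + 5)u
Expanding: p(u) = -(19/15)u^2 - (71/15)u + 6

p(u) = -(19/15)u^2 - (71/15)u + 6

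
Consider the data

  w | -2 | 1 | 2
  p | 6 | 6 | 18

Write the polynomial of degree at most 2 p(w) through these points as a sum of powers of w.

Build the Lagrange basis polynomials:
L_0(w) = (w - 1)(w - 2) / [12] = (1/12)w^2 - (1/4)w + 1/6
L_1(w) = (w + 2)(w - 2) / [-3] = -(1/3)w^2 + 4/3
L_2(w) = (w + 2)(w - 1) / [4] = (1/4)w^2 + (1/4)w - 1/2
p(w) = 6·L_0 + 6·L_1 + 18·L_2
  6·L_0(w) = (1/2)w^2 - (3/2)w + 1
  6·L_1(w) = -2w^2 + 8
  18·L_2(w) = (9/2)w^2 + (9/2)w - 9
Adding term by term: 3w^2 + 3w

p(w) = 3w^2 + 3w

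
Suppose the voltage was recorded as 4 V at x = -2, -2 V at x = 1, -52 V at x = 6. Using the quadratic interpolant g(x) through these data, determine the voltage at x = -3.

Evaluate each Lagrange basis at x = -3:
L_0(-3) = (-4)·(-9)/[(-3)·(-8)] = 3/2
L_1(-3) = (-1)·(-9)/[(3)·(-5)] = -3/5
L_2(-3) = (-1)·(-4)/[(8)·(5)] = 1/10
Sum: 4·(3/2) + (-2)·(-3/5) + (-52)·(1/10) = 2

2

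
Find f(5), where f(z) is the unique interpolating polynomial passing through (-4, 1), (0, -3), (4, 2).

L_0(5) = (5)·(1)/[(-4)·(-8)] = 5/32
L_1(5) = (9)·(1)/[(4)·(-4)] = -9/16
L_2(5) = (9)·(5)/[(8)·(4)] = 45/32
Sum: 1·(5/32) + (-3)·(-9/16) + 2·(45/32) = 149/32

149/32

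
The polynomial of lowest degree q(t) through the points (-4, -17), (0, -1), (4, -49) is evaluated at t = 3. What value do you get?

L_0(3) = (3)·(-1)/[(-4)·(-8)] = -3/32
L_1(3) = (7)·(-1)/[(4)·(-4)] = 7/16
L_2(3) = (7)·(3)/[(8)·(4)] = 21/32
Sum: (-17)·(-3/32) + (-1)·(7/16) + (-49)·(21/32) = -31

-31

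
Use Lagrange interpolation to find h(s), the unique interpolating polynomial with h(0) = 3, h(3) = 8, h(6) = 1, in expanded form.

h(s) = -(2/3)s^2 + (11/3)s + 3

Build the Lagrange basis polynomials:
L_0(s) = (s - 3)(s - 6) / [18] = (1/18)s^2 - (1/2)s + 1
L_1(s) = s(s - 6) / [-9] = -(1/9)s^2 + (2/3)s
L_2(s) = s(s - 3) / [18] = (1/18)s^2 - (1/6)s
h(s) = 3·L_0 + 8·L_1 + 1·L_2
  3·L_0(s) = (1/6)s^2 - (3/2)s + 3
  8·L_1(s) = -(8/9)s^2 + (16/3)s
  1·L_2(s) = (1/18)s^2 - (1/6)s
Adding term by term: -(2/3)s^2 + (11/3)s + 3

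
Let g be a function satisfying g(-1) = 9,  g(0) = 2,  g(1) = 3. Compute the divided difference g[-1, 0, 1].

g[-1,0] = (2 - 9) / (0 - (-1)) = -7
g[0,1] = (3 - 2) / (1 - 0) = 1
g[-1,0,1] = (1 - (-7)) / (1 - (-1)) = 4

4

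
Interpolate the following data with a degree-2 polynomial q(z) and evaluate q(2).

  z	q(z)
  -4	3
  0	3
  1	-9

-129/5

L_0(2) = (2)·(1)/[(-4)·(-5)] = 1/10
L_1(2) = (6)·(1)/[(4)·(-1)] = -3/2
L_2(2) = (6)·(2)/[(5)·(1)] = 12/5
Sum: 3·(1/10) + 3·(-3/2) + (-9)·(12/5) = -129/5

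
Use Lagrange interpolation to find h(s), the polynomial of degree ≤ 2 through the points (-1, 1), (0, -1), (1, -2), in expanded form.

Build the Lagrange basis polynomials:
L_0(s) = s(s - 1) / [2] = (1/2)s^2 - (1/2)s
L_1(s) = (s + 1)(s - 1) / [-1] = -s^2 + 1
L_2(s) = (s + 1)s / [2] = (1/2)s^2 + (1/2)s
h(s) = 1·L_0 + (-1)·L_1 + (-2)·L_2
  1·L_0(s) = (1/2)s^2 - (1/2)s
  (-1)·L_1(s) = s^2 - 1
  (-2)·L_2(s) = -s^2 - s
Adding term by term: (1/2)s^2 - (3/2)s - 1

h(s) = (1/2)s^2 - (3/2)s - 1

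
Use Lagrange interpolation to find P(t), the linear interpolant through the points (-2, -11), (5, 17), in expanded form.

Build the Lagrange basis polynomials:
L_0(t) = (t - 5) / [-7] = -(1/7)t + 5/7
L_1(t) = (t + 2) / [7] = (1/7)t + 2/7
P(t) = (-11)·L_0 + 17·L_1
  (-11)·L_0(t) = (11/7)t - 55/7
  17·L_1(t) = (17/7)t + 34/7
Adding term by term: 4t - 3

P(t) = 4t - 3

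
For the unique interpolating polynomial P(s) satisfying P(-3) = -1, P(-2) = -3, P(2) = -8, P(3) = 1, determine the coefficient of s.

L_0(s) = (s + 2)(s - 2)(s - 3) / [-30] = -(1/30)s^3 + (1/10)s^2 + (2/15)s - 2/5
L_1(s) = (s + 3)(s - 2)(s - 3) / [20] = (1/20)s^3 - (1/10)s^2 - (9/20)s + 9/10
L_2(s) = (s + 3)(s + 2)(s - 3) / [-20] = -(1/20)s^3 - (1/10)s^2 + (9/20)s + 9/10
L_3(s) = (s + 3)(s + 2)(s - 2) / [30] = (1/30)s^3 + (1/10)s^2 - (2/15)s - 2/5
P(s) = (-1)·L_0 + (-3)·L_1 + (-8)·L_2 + 1·L_3
Only the coefficient of s is needed; take it from each L_i and combine:
(-1)·(2/15) + (-3)·(-9/20) + (-8)·(9/20) + 1·(-2/15) = -151/60

-151/60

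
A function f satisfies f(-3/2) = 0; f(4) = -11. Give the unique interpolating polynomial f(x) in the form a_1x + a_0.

f(x) = -2x - 3

L_0(x) = (x - 4) / [-11/2] = -(2/11)x + 8/11
L_1(x) = (x + 3/2) / [11/2] = (2/11)x + 3/11
f(x) = 0·L_0 + (-11)·L_1
  0·L_0(x) = 0
  (-11)·L_1(x) = -2x - 3
Adding term by term: -2x - 3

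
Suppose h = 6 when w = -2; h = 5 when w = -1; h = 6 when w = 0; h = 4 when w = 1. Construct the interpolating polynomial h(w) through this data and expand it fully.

Build the Lagrange basis polynomials:
L_0(w) = (w + 1)w(w - 1) / [-6] = -(1/6)w^3 + (1/6)w
L_1(w) = (w + 2)w(w - 1) / [2] = (1/2)w^3 + (1/2)w^2 - w
L_2(w) = (w + 2)(w + 1)(w - 1) / [-2] = -(1/2)w^3 - w^2 + (1/2)w + 1
L_3(w) = (w + 2)(w + 1)w / [6] = (1/6)w^3 + (1/2)w^2 + (1/3)w
h(w) = 6·L_0 + 5·L_1 + 6·L_2 + 4·L_3
  6·L_0(w) = -w^3 + w
  5·L_1(w) = (5/2)w^3 + (5/2)w^2 - 5w
  6·L_2(w) = -3w^3 - 6w^2 + 3w + 6
  4·L_3(w) = (2/3)w^3 + 2w^2 + (4/3)w
Adding term by term: -(5/6)w^3 - (3/2)w^2 + (1/3)w + 6

h(w) = -(5/6)w^3 - (3/2)w^2 + (1/3)w + 6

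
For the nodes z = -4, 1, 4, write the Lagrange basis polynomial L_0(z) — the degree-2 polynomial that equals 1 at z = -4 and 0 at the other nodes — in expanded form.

L_0(z) = (z - 1)(z - 4) / [(-5)·(-8)]
       = (z^2 - 5z + 4) / (40)

L_0(z) = (1/40)z^2 - (1/8)z + 1/10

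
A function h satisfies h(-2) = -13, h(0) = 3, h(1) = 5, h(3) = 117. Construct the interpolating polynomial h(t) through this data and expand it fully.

L_0(t) = t(t - 1)(t - 3) / [-30] = -(1/30)t^3 + (2/15)t^2 - (1/10)t
L_1(t) = (t + 2)(t - 1)(t - 3) / [6] = (1/6)t^3 - (1/3)t^2 - (5/6)t + 1
L_2(t) = (t + 2)t(t - 3) / [-6] = -(1/6)t^3 + (1/6)t^2 + t
L_3(t) = (t + 2)t(t - 1) / [30] = (1/30)t^3 + (1/30)t^2 - (1/15)t
h(t) = (-13)·L_0 + 3·L_1 + 5·L_2 + 117·L_3
  (-13)·L_0(t) = (13/30)t^3 - (26/15)t^2 + (13/10)t
  3·L_1(t) = (1/2)t^3 - t^2 - (5/2)t + 3
  5·L_2(t) = -(5/6)t^3 + (5/6)t^2 + 5t
  117·L_3(t) = (39/10)t^3 + (39/10)t^2 - (39/5)t
Adding term by term: 4t^3 + 2t^2 - 4t + 3

h(t) = 4t^3 + 2t^2 - 4t + 3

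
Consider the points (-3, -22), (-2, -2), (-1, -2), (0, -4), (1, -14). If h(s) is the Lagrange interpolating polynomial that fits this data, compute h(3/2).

-487/16

L_0(3/2) = (7/2)·(5/2)·(3/2)·(1/2)/[(-1)·(-2)·(-3)·(-4)] = 35/128
L_1(3/2) = (9/2)·(5/2)·(3/2)·(1/2)/[(1)·(-1)·(-2)·(-3)] = -45/32
L_2(3/2) = (9/2)·(7/2)·(3/2)·(1/2)/[(2)·(1)·(-1)·(-2)] = 189/64
L_3(3/2) = (9/2)·(7/2)·(5/2)·(1/2)/[(3)·(2)·(1)·(-1)] = -105/32
L_4(3/2) = (9/2)·(7/2)·(5/2)·(3/2)/[(4)·(3)·(2)·(1)] = 315/128
Sum: (-22)·(35/128) + (-2)·(-45/32) + (-2)·(189/64) + (-4)·(-105/32) + (-14)·(315/128) = -487/16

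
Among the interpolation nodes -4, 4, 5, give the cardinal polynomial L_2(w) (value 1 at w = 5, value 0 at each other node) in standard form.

L_2(w) = (1/9)w^2 - 16/9

L_2(w) = (w + 4)(w - 4) / [(9)·(1)]
       = (w^2 - 16) / (9)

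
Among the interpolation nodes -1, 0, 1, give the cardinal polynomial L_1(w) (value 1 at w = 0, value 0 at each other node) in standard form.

L_1(w) = (w + 1)(w - 1) / [(1)·(-1)]
       = (w^2 - 1) / (-1)

L_1(w) = -w^2 + 1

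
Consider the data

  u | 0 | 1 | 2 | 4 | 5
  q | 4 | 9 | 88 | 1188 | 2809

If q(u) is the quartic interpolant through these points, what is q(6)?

5704

Using Newton's divided-difference form:
q[0,1] = (9 - 4) / (1 - 0) = 5
q[1,2] = (88 - 9) / (2 - 1) = 79
q[2,4] = (1188 - 88) / (4 - 2) = 550
q[4,5] = (2809 - 1188) / (5 - 4) = 1621
q[0,1,2] = (79 - 5) / (2 - 0) = 37
q[1,2,4] = (550 - 79) / (4 - 1) = 157
q[2,4,5] = (1621 - 550) / (5 - 2) = 357
q[0,1,2,4] = (157 - 37) / (4 - 0) = 30
q[1,2,4,5] = (357 - 157) / (5 - 1) = 50
q[0,1,2,4,5] = (50 - 30) / (5 - 0) = 4
q(6) = 4 + 5·(6) + 37·(6)·(5) + 30·(6)·(5)·(4) + 4·(6)·(5)·(4)·(2) = 5704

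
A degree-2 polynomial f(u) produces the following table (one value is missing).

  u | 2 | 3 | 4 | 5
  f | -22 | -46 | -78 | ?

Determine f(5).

The 3 known values determine f uniquely (degree ≤ 2).
Evaluate each Lagrange basis at u = 5:
L_0(5) = (2)·(1)/[(-1)·(-2)] = 1
L_1(5) = (3)·(1)/[(1)·(-1)] = -3
L_2(5) = (3)·(2)/[(2)·(1)] = 3
Sum: (-22)·(1) + (-46)·(-3) + (-78)·(3) = -118

-118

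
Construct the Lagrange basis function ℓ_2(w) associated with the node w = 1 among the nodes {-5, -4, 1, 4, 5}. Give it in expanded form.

ℓ_2(w) = (1/360)w^4 - (41/360)w^2 + 10/9

ℓ_2(w) = (w + 5)(w + 4)(w - 4)(w - 5) / [(6)·(5)·(-3)·(-4)]
       = (w^4 - 41w^2 + 400) / (360)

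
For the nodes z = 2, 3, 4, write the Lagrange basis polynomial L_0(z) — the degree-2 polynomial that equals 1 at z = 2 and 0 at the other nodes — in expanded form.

L_0(z) = (1/2)z^2 - (7/2)z + 6

L_0(z) = (z - 3)(z - 4) / [(-1)·(-2)]
       = (z^2 - 7z + 12) / (2)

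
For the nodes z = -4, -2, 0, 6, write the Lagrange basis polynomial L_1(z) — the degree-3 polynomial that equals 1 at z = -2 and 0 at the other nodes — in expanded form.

L_1(z) = (z + 4)z(z - 6) / [(2)·(-2)·(-8)]
       = (z^3 - 2z^2 - 24z) / (32)

L_1(z) = (1/32)z^3 - (1/16)z^2 - (3/4)z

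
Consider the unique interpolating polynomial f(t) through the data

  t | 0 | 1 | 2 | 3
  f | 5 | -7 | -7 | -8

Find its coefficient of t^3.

-13/6

Build the Lagrange basis polynomials:
L_0(t) = (t - 1)(t - 2)(t - 3) / [-6] = -(1/6)t^3 + t^2 - (11/6)t + 1
L_1(t) = t(t - 2)(t - 3) / [2] = (1/2)t^3 - (5/2)t^2 + 3t
L_2(t) = t(t - 1)(t - 3) / [-2] = -(1/2)t^3 + 2t^2 - (3/2)t
L_3(t) = t(t - 1)(t - 2) / [6] = (1/6)t^3 - (1/2)t^2 + (1/3)t
f(t) = 5·L_0 + (-7)·L_1 + (-7)·L_2 + (-8)·L_3
Only the coefficient of t^3 is needed; take it from each L_i and combine:
5·(-1/6) + (-7)·(1/2) + (-7)·(-1/2) + (-8)·(1/6) = -13/6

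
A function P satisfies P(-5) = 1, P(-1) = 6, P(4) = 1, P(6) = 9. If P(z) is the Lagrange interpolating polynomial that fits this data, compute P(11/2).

Evaluate each Lagrange basis at z = 11/2:
L_0(11/2) = (13/2)·(3/2)·(-1/2)/[(-4)·(-9)·(-11)] = 13/1056
L_1(11/2) = (21/2)·(3/2)·(-1/2)/[(4)·(-5)·(-7)] = -9/160
L_2(11/2) = (21/2)·(13/2)·(-1/2)/[(9)·(5)·(-2)] = 91/240
L_3(11/2) = (21/2)·(13/2)·(3/2)/[(11)·(7)·(2)] = 117/176
Sum: 1·(13/1056) + 6·(-9/160) + 1·(91/240) + 9·(117/176) = 2125/352

2125/352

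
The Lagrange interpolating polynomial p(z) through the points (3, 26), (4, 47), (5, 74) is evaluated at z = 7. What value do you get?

146

Evaluate each Lagrange basis at z = 7:
L_0(7) = (3)·(2)/[(-1)·(-2)] = 3
L_1(7) = (4)·(2)/[(1)·(-1)] = -8
L_2(7) = (4)·(3)/[(2)·(1)] = 6
Sum: 26·(3) + 47·(-8) + 74·(6) = 146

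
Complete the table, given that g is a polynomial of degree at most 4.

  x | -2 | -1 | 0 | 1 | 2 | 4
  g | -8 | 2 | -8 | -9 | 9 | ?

47

The 5 known values determine g uniquely (degree ≤ 4).
L_0(4) = (5)·(4)·(3)·(2)/[(-1)·(-2)·(-3)·(-4)] = 5
L_1(4) = (6)·(4)·(3)·(2)/[(1)·(-1)·(-2)·(-3)] = -24
L_2(4) = (6)·(5)·(3)·(2)/[(2)·(1)·(-1)·(-2)] = 45
L_3(4) = (6)·(5)·(4)·(2)/[(3)·(2)·(1)·(-1)] = -40
L_4(4) = (6)·(5)·(4)·(3)/[(4)·(3)·(2)·(1)] = 15
Sum: (-8)·(5) + 2·(-24) + (-8)·(45) + (-9)·(-40) + 9·(15) = 47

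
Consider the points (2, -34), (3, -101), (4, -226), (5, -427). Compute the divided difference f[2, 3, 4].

f[2,3] = (-101 - (-34)) / (3 - 2) = -67
f[3,4] = (-226 - (-101)) / (4 - 3) = -125
f[2,3,4] = (-125 - (-67)) / (4 - 2) = -29

-29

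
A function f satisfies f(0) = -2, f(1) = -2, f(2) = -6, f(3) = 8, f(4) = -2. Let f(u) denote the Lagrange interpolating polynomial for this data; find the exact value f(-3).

Evaluate each Lagrange basis at u = -3:
L_0(-3) = (-4)·(-5)·(-6)·(-7)/[(-1)·(-2)·(-3)·(-4)] = 35
L_1(-3) = (-3)·(-5)·(-6)·(-7)/[(1)·(-1)·(-2)·(-3)] = -105
L_2(-3) = (-3)·(-4)·(-6)·(-7)/[(2)·(1)·(-1)·(-2)] = 126
L_3(-3) = (-3)·(-4)·(-5)·(-7)/[(3)·(2)·(1)·(-1)] = -70
L_4(-3) = (-3)·(-4)·(-5)·(-6)/[(4)·(3)·(2)·(1)] = 15
Sum: (-2)·(35) + (-2)·(-105) + (-6)·(126) + 8·(-70) + (-2)·(15) = -1206

-1206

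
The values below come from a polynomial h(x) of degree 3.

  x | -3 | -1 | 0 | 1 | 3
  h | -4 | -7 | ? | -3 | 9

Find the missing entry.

The 4 known values determine h uniquely (degree ≤ 3).
L_0(0) = (1)·(-1)·(-3)/[(-2)·(-4)·(-6)] = -1/16
L_1(0) = (3)·(-1)·(-3)/[(2)·(-2)·(-4)] = 9/16
L_2(0) = (3)·(1)·(-3)/[(4)·(2)·(-2)] = 9/16
L_3(0) = (3)·(1)·(-1)/[(6)·(4)·(2)] = -1/16
Sum: (-4)·(-1/16) + (-7)·(9/16) + (-3)·(9/16) + 9·(-1/16) = -95/16

-95/16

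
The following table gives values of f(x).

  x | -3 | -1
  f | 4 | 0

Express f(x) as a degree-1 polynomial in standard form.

f(x) = -2x - 2

Build the Lagrange basis polynomials:
L_0(x) = (x + 1) / [-2] = -(1/2)x - 1/2
L_1(x) = (x + 3) / [2] = (1/2)x + 3/2
f(x) = 4·L_0 + 0·L_1
  4·L_0(x) = -2x - 2
  0·L_1(x) = 0
Adding term by term: -2x - 2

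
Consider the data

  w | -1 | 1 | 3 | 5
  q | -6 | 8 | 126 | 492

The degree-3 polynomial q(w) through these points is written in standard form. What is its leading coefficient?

The leading coefficient equals the top divided difference q[-1,1,3,5].
q[-1,1] = (8 - (-6)) / (1 - (-1)) = 7
q[1,3] = (126 - 8) / (3 - 1) = 59
q[3,5] = (492 - 126) / (5 - 3) = 183
q[-1,1,3] = (59 - 7) / (3 - (-1)) = 13
q[1,3,5] = (183 - 59) / (5 - 1) = 31
q[-1,1,3,5] = (31 - 13) / (5 - (-1)) = 3

3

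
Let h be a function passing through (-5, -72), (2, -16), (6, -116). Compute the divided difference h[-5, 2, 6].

h[-5,2] = (-16 - (-72)) / (2 - (-5)) = 8
h[2,6] = (-116 - (-16)) / (6 - 2) = -25
h[-5,2,6] = (-25 - 8) / (6 - (-5)) = -3

-3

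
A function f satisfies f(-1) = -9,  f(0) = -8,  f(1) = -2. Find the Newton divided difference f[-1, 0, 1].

f[-1,0] = (-8 - (-9)) / (0 - (-1)) = 1
f[0,1] = (-2 - (-8)) / (1 - 0) = 6
f[-1,0,1] = (6 - 1) / (1 - (-1)) = 5/2

5/2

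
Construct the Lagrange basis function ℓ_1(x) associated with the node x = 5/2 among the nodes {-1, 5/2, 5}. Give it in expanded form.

ℓ_1(x) = -(4/35)x^2 + (16/35)x + 4/7

ℓ_1(x) = (x + 1)(x - 5) / [(7/2)·(-5/2)]
       = (x^2 - 4x - 5) / (-35/4)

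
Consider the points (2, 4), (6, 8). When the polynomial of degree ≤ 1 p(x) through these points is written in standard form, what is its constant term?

Build the Lagrange basis polynomials:
L_0(x) = (x - 6) / [-4] = -(1/4)x + 3/2
L_1(x) = (x - 2) / [4] = (1/4)x - 1/2
p(x) = 4·L_0 + 8·L_1
Only the constant term is needed; take it from each L_i and combine:
4·(3/2) + 8·(-1/2) = 2

2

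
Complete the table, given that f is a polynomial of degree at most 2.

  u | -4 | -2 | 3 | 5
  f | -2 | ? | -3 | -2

The 3 known values determine f uniquely (degree ≤ 2).
Evaluate each Lagrange basis at u = -2:
L_0(-2) = (-5)·(-7)/[(-7)·(-9)] = 5/9
L_1(-2) = (2)·(-7)/[(7)·(-2)] = 1
L_2(-2) = (2)·(-5)/[(9)·(2)] = -5/9
Sum: (-2)·(5/9) + (-3)·(1) + (-2)·(-5/9) = -3

-3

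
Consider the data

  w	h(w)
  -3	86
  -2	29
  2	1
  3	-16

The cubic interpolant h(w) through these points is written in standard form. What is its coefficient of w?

1

Build the Lagrange basis polynomials:
L_0(w) = (w + 2)(w - 2)(w - 3) / [-30] = -(1/30)w^3 + (1/10)w^2 + (2/15)w - 2/5
L_1(w) = (w + 3)(w - 2)(w - 3) / [20] = (1/20)w^3 - (1/10)w^2 - (9/20)w + 9/10
L_2(w) = (w + 3)(w + 2)(w - 3) / [-20] = -(1/20)w^3 - (1/10)w^2 + (9/20)w + 9/10
L_3(w) = (w + 3)(w + 2)(w - 2) / [30] = (1/30)w^3 + (1/10)w^2 - (2/15)w - 2/5
h(w) = 86·L_0 + 29·L_1 + 1·L_2 + (-16)·L_3
Only the coefficient of w is needed; take it from each L_i and combine:
86·(2/15) + 29·(-9/20) + 1·(9/20) + (-16)·(-2/15) = 1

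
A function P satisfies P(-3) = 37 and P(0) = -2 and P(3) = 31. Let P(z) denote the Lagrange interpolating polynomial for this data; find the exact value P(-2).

Evaluate each Lagrange basis at z = -2:
L_0(-2) = (-2)·(-5)/[(-3)·(-6)] = 5/9
L_1(-2) = (1)·(-5)/[(3)·(-3)] = 5/9
L_2(-2) = (1)·(-2)/[(6)·(3)] = -1/9
Sum: 37·(5/9) + (-2)·(5/9) + 31·(-1/9) = 16

16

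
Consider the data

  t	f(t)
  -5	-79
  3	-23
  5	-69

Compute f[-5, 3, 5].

f[-5,3] = (-23 - (-79)) / (3 - (-5)) = 7
f[3,5] = (-69 - (-23)) / (5 - 3) = -23
f[-5,3,5] = (-23 - 7) / (5 - (-5)) = -3

-3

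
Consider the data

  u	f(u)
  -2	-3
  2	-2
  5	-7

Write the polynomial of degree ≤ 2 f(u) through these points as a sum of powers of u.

f(u) = -(23/84)u^2 + (1/4)u - 59/42

L_0(u) = (u - 2)(u - 5) / [28] = (1/28)u^2 - (1/4)u + 5/14
L_1(u) = (u + 2)(u - 5) / [-12] = -(1/12)u^2 + (1/4)u + 5/6
L_2(u) = (u + 2)(u - 2) / [21] = (1/21)u^2 - 4/21
f(u) = (-3)·L_0 + (-2)·L_1 + (-7)·L_2
  (-3)·L_0(u) = -(3/28)u^2 + (3/4)u - 15/14
  (-2)·L_1(u) = (1/6)u^2 - (1/2)u - 5/3
  (-7)·L_2(u) = -(1/3)u^2 + 4/3
Adding term by term: -(23/84)u^2 + (1/4)u - 59/42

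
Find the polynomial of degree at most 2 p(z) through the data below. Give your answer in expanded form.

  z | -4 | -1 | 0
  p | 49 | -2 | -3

p(z) = 4z^2 + 3z - 3

L_0(z) = (z + 1)z / [12] = (1/12)z^2 + (1/12)z
L_1(z) = (z + 4)z / [-3] = -(1/3)z^2 - (4/3)z
L_2(z) = (z + 4)(z + 1) / [4] = (1/4)z^2 + (5/4)z + 1
p(z) = 49·L_0 + (-2)·L_1 + (-3)·L_2
  49·L_0(z) = (49/12)z^2 + (49/12)z
  (-2)·L_1(z) = (2/3)z^2 + (8/3)z
  (-3)·L_2(z) = -(3/4)z^2 - (15/4)z - 3
Adding term by term: 4z^2 + 3z - 3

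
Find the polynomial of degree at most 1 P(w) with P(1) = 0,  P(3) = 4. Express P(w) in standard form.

P(w) = 2w - 2

Build the Lagrange basis polynomials:
L_0(w) = (w - 3) / [-2] = -(1/2)w + 3/2
L_1(w) = (w - 1) / [2] = (1/2)w - 1/2
P(w) = 0·L_0 + 4·L_1
  0·L_0(w) = 0
  4·L_1(w) = 2w - 2
Adding term by term: 2w - 2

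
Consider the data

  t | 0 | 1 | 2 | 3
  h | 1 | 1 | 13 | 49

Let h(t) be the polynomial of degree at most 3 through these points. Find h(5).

L_0(5) = (4)·(3)·(2)/[(-1)·(-2)·(-3)] = -4
L_1(5) = (5)·(3)·(2)/[(1)·(-1)·(-2)] = 15
L_2(5) = (5)·(4)·(2)/[(2)·(1)·(-1)] = -20
L_3(5) = (5)·(4)·(3)/[(3)·(2)·(1)] = 10
Sum: 1·(-4) + 1·(15) + 13·(-20) + 49·(10) = 241

241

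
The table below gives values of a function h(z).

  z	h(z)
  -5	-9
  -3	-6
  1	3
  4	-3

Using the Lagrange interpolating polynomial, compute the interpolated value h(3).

L_0(3) = (6)·(2)·(-1)/[(-2)·(-6)·(-9)] = 1/9
L_1(3) = (8)·(2)·(-1)/[(2)·(-4)·(-7)] = -2/7
L_2(3) = (8)·(6)·(-1)/[(6)·(4)·(-3)] = 2/3
L_3(3) = (8)·(6)·(2)/[(9)·(7)·(3)] = 32/63
Sum: (-9)·(1/9) + (-6)·(-2/7) + 3·(2/3) + (-3)·(32/63) = 25/21

25/21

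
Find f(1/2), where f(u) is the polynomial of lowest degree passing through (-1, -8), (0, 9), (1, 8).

Evaluate each Lagrange basis at u = 1/2:
L_0(1/2) = (1/2)·(-1/2)/[(-1)·(-2)] = -1/8
L_1(1/2) = (3/2)·(-1/2)/[(1)·(-1)] = 3/4
L_2(1/2) = (3/2)·(1/2)/[(2)·(1)] = 3/8
Sum: (-8)·(-1/8) + 9·(3/4) + 8·(3/8) = 43/4

43/4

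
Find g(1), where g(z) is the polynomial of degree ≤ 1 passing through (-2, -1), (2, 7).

5

Evaluate each Lagrange basis at z = 1:
L_0(1) = (-1)/[(-4)] = 1/4
L_1(1) = (3)/[(4)] = 3/4
Sum: (-1)·(1/4) + 7·(3/4) = 5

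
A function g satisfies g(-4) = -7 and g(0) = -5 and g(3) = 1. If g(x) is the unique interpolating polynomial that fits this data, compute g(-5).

-45/7

L_0(-5) = (-5)·(-8)/[(-4)·(-7)] = 10/7
L_1(-5) = (-1)·(-8)/[(4)·(-3)] = -2/3
L_2(-5) = (-1)·(-5)/[(7)·(3)] = 5/21
Sum: (-7)·(10/7) + (-5)·(-2/3) + 1·(5/21) = -45/7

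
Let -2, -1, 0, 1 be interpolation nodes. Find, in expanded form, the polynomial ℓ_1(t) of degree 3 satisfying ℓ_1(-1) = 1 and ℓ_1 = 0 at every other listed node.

ℓ_1(t) = (t + 2)t(t - 1) / [(1)·(-1)·(-2)]
       = (t^3 + t^2 - 2t) / (2)

ℓ_1(t) = (1/2)t^3 + (1/2)t^2 - t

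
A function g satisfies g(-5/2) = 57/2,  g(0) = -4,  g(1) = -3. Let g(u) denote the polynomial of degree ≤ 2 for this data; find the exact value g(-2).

Evaluate each Lagrange basis at u = -2:
L_0(-2) = (-2)·(-3)/[(-5/2)·(-7/2)] = 24/35
L_1(-2) = (1/2)·(-3)/[(5/2)·(-1)] = 3/5
L_2(-2) = (1/2)·(-2)/[(7/2)·(1)] = -2/7
Sum: 57/2·(24/35) + (-4)·(3/5) + (-3)·(-2/7) = 18

18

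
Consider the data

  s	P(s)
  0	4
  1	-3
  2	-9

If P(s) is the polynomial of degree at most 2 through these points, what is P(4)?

L_0(4) = (3)·(2)/[(-1)·(-2)] = 3
L_1(4) = (4)·(2)/[(1)·(-1)] = -8
L_2(4) = (4)·(3)/[(2)·(1)] = 6
Sum: 4·(3) + (-3)·(-8) + (-9)·(6) = -18

-18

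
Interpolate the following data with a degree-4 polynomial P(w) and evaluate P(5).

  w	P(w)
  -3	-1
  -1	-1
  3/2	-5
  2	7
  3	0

-7229/15

Using Newton's divided-difference form:
P[-3,-1] = (-1 - (-1)) / (-1 - (-3)) = 0
P[-1,3/2] = (-5 - (-1)) / (3/2 - (-1)) = -8/5
P[3/2,2] = (7 - (-5)) / (2 - 3/2) = 24
P[2,3] = (0 - 7) / (3 - 2) = -7
P[-3,-1,3/2] = (-8/5 - 0) / (3/2 - (-3)) = -16/45
P[-1,3/2,2] = (24 - (-8/5)) / (2 - (-1)) = 128/15
P[3/2,2,3] = (-7 - 24) / (3 - 3/2) = -62/3
P[-3,-1,3/2,2] = (128/15 - (-16/45)) / (2 - (-3)) = 16/9
P[-1,3/2,2,3] = (-62/3 - 128/15) / (3 - (-1)) = -73/10
P[-3,-1,3/2,2,3] = (-73/10 - 16/9) / (3 - (-3)) = -817/540
P(5) = -1 + 0·(8) + (-16/45)·(8)·(6) + (16/9)·(8)·(6)·(7/2) + (-817/540)·(8)·(6)·(7/2)·(3) = -7229/15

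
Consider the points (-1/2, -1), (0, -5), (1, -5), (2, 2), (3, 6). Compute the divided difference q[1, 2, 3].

-3/2

q[1,2] = (2 - (-5)) / (2 - 1) = 7
q[2,3] = (6 - 2) / (3 - 2) = 4
q[1,2,3] = (4 - 7) / (3 - 1) = -3/2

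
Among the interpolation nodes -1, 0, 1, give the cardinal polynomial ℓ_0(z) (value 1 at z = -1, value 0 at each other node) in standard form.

ℓ_0(z) = (1/2)z^2 - (1/2)z

ℓ_0(z) = z(z - 1) / [(-1)·(-2)]
       = (z^2 - z) / (2)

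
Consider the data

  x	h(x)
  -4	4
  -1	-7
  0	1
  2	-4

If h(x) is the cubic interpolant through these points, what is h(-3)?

-143/12

L_0(-3) = (-2)·(-3)·(-5)/[(-3)·(-4)·(-6)] = 5/12
L_1(-3) = (1)·(-3)·(-5)/[(3)·(-1)·(-3)] = 5/3
L_2(-3) = (1)·(-2)·(-5)/[(4)·(1)·(-2)] = -5/4
L_3(-3) = (1)·(-2)·(-3)/[(6)·(3)·(2)] = 1/6
Sum: 4·(5/12) + (-7)·(5/3) + 1·(-5/4) + (-4)·(1/6) = -143/12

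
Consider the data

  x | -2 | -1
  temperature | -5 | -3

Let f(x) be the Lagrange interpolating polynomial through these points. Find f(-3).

L_0(-3) = (-2)/[(-1)] = 2
L_1(-3) = (-1)/[(1)] = -1
Sum: (-5)·(2) + (-3)·(-1) = -7

-7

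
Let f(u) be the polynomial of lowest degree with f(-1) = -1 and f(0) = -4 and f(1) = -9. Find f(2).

L_0(2) = (2)·(1)/[(-1)·(-2)] = 1
L_1(2) = (3)·(1)/[(1)·(-1)] = -3
L_2(2) = (3)·(2)/[(2)·(1)] = 3
Sum: (-1)·(1) + (-4)·(-3) + (-9)·(3) = -16

-16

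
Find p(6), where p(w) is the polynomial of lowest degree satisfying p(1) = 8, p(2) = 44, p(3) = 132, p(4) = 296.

948

Evaluate each Lagrange basis at w = 6:
L_0(6) = (4)·(3)·(2)/[(-1)·(-2)·(-3)] = -4
L_1(6) = (5)·(3)·(2)/[(1)·(-1)·(-2)] = 15
L_2(6) = (5)·(4)·(2)/[(2)·(1)·(-1)] = -20
L_3(6) = (5)·(4)·(3)/[(3)·(2)·(1)] = 10
Sum: 8·(-4) + 44·(15) + 132·(-20) + 296·(10) = 948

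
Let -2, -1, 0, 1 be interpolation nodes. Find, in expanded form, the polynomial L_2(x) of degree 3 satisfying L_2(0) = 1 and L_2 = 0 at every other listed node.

L_2(x) = (x + 2)(x + 1)(x - 1) / [(2)·(1)·(-1)]
       = (x^3 + 2x^2 - x - 2) / (-2)

L_2(x) = -(1/2)x^3 - x^2 + (1/2)x + 1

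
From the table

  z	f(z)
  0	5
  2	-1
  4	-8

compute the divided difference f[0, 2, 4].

f[0,2] = (-1 - 5) / (2 - 0) = -3
f[2,4] = (-8 - (-1)) / (4 - 2) = -7/2
f[0,2,4] = (-7/2 - (-3)) / (4 - 0) = -1/8

-1/8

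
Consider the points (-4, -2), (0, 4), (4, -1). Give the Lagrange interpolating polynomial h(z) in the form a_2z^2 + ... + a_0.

L_0(z) = z(z - 4) / [32] = (1/32)z^2 - (1/8)z
L_1(z) = (z + 4)(z - 4) / [-16] = -(1/16)z^2 + 1
L_2(z) = (z + 4)z / [32] = (1/32)z^2 + (1/8)z
h(z) = (-2)·L_0 + 4·L_1 + (-1)·L_2
  (-2)·L_0(z) = -(1/16)z^2 + (1/4)z
  4·L_1(z) = -(1/4)z^2 + 4
  (-1)·L_2(z) = -(1/32)z^2 - (1/8)z
Adding term by term: -(11/32)z^2 + (1/8)z + 4

h(z) = -(11/32)z^2 + (1/8)z + 4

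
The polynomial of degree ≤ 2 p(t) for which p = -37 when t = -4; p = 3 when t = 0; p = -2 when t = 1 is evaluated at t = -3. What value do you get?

L_0(-3) = (-3)·(-4)/[(-4)·(-5)] = 3/5
L_1(-3) = (1)·(-4)/[(4)·(-1)] = 1
L_2(-3) = (1)·(-3)/[(5)·(1)] = -3/5
Sum: (-37)·(3/5) + 3·(1) + (-2)·(-3/5) = -18

-18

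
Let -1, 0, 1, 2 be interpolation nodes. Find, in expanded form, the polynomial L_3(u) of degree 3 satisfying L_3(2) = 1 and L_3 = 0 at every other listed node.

L_3(u) = (1/6)u^3 - (1/6)u

L_3(u) = (u + 1)u(u - 1) / [(3)·(2)·(1)]
       = (u^3 - u) / (6)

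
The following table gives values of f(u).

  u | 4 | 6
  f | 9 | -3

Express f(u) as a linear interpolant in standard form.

Build the Lagrange basis polynomials:
L_0(u) = (u - 6) / [-2] = -(1/2)u + 3
L_1(u) = (u - 4) / [2] = (1/2)u - 2
f(u) = 9·L_0 + (-3)·L_1
  9·L_0(u) = -(9/2)u + 27
  (-3)·L_1(u) = -(3/2)u + 6
Adding term by term: -6u + 33

f(u) = -6u + 33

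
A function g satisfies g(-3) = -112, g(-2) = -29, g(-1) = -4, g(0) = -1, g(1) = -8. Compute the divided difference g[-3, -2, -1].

-29

g[-3,-2] = (-29 - (-112)) / (-2 - (-3)) = 83
g[-2,-1] = (-4 - (-29)) / (-1 - (-2)) = 25
g[-3,-2,-1] = (25 - 83) / (-1 - (-3)) = -29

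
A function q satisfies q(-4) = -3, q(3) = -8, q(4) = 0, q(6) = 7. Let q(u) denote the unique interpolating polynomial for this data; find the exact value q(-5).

351/14

Evaluate each Lagrange basis at u = -5:
L_0(-5) = (-8)·(-9)·(-11)/[(-7)·(-8)·(-10)] = 99/70
L_1(-5) = (-1)·(-9)·(-11)/[(7)·(-1)·(-3)] = -33/7
L_2(-5) = (-1)·(-8)·(-11)/[(8)·(1)·(-2)] = 11/2
L_3(-5) = (-1)·(-8)·(-9)/[(10)·(3)·(2)] = -6/5
Sum: (-3)·(99/70) + (-8)·(-33/7) + 0 + 7·(-6/5) = 351/14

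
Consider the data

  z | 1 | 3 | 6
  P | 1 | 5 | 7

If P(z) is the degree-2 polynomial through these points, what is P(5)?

103/15

Using Newton's divided-difference form:
P[1,3] = (5 - 1) / (3 - 1) = 2
P[3,6] = (7 - 5) / (6 - 3) = 2/3
P[1,3,6] = (2/3 - 2) / (6 - 1) = -4/15
P(5) = 1 + 2·(4) + (-4/15)·(4)·(2) = 103/15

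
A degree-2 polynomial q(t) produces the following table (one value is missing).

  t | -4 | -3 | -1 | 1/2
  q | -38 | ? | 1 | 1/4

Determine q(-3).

The 3 known values determine q uniquely (degree ≤ 2).
L_0(-3) = (-2)·(-7/2)/[(-3)·(-9/2)] = 14/27
L_1(-3) = (1)·(-7/2)/[(3)·(-3/2)] = 7/9
L_2(-3) = (1)·(-2)/[(9/2)·(3/2)] = -8/27
Sum: (-38)·(14/27) + 1·(7/9) + 1/4·(-8/27) = -19

-19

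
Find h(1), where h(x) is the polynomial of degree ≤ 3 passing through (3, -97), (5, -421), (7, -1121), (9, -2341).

Evaluate each Lagrange basis at x = 1:
L_0(1) = (-4)·(-6)·(-8)/[(-2)·(-4)·(-6)] = 4
L_1(1) = (-2)·(-6)·(-8)/[(2)·(-2)·(-4)] = -6
L_2(1) = (-2)·(-4)·(-8)/[(4)·(2)·(-2)] = 4
L_3(1) = (-2)·(-4)·(-6)/[(6)·(4)·(2)] = -1
Sum: (-97)·(4) + (-421)·(-6) + (-1121)·(4) + (-2341)·(-1) = -5

-5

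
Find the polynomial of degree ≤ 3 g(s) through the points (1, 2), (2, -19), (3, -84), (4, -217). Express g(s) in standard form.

g(s) = -4s^3 + 2s^2 + s + 3

L_0(s) = (s - 2)(s - 3)(s - 4) / [-6] = -(1/6)s^3 + (3/2)s^2 - (13/3)s + 4
L_1(s) = (s - 1)(s - 3)(s - 4) / [2] = (1/2)s^3 - 4s^2 + (19/2)s - 6
L_2(s) = (s - 1)(s - 2)(s - 4) / [-2] = -(1/2)s^3 + (7/2)s^2 - 7s + 4
L_3(s) = (s - 1)(s - 2)(s - 3) / [6] = (1/6)s^3 - s^2 + (11/6)s - 1
g(s) = 2·L_0 + (-19)·L_1 + (-84)·L_2 + (-217)·L_3
  2·L_0(s) = -(1/3)s^3 + 3s^2 - (26/3)s + 8
  (-19)·L_1(s) = -(19/2)s^3 + 76s^2 - (361/2)s + 114
  (-84)·L_2(s) = 42s^3 - 294s^2 + 588s - 336
  (-217)·L_3(s) = -(217/6)s^3 + 217s^2 - (2387/6)s + 217
Adding term by term: -4s^3 + 2s^2 + s + 3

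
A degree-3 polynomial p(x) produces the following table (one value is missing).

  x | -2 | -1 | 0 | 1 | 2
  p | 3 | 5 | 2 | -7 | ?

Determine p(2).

-23

The 4 known values determine p uniquely (degree ≤ 3).
L_0(2) = (3)·(2)·(1)/[(-1)·(-2)·(-3)] = -1
L_1(2) = (4)·(2)·(1)/[(1)·(-1)·(-2)] = 4
L_2(2) = (4)·(3)·(1)/[(2)·(1)·(-1)] = -6
L_3(2) = (4)·(3)·(2)/[(3)·(2)·(1)] = 4
Sum: 3·(-1) + 5·(4) + 2·(-6) + (-7)·(4) = -23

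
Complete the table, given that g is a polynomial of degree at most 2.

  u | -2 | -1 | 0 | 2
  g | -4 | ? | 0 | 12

-3

The 3 known values determine g uniquely (degree ≤ 2).
Evaluate each Lagrange basis at u = -1:
L_0(-1) = (-1)·(-3)/[(-2)·(-4)] = 3/8
L_1(-1) = (1)·(-3)/[(2)·(-2)] = 3/4
L_2(-1) = (1)·(-1)/[(4)·(2)] = -1/8
Sum: (-4)·(3/8) + 0 + 12·(-1/8) = -3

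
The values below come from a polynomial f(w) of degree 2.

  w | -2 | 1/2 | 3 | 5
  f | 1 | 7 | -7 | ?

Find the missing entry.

-163/5

The 3 known values determine f uniquely (degree ≤ 2).
Evaluate each Lagrange basis at w = 5:
L_0(5) = (9/2)·(2)/[(-5/2)·(-5)] = 18/25
L_1(5) = (7)·(2)/[(5/2)·(-5/2)] = -56/25
L_2(5) = (7)·(9/2)/[(5)·(5/2)] = 63/25
Sum: 1·(18/25) + 7·(-56/25) + (-7)·(63/25) = -163/5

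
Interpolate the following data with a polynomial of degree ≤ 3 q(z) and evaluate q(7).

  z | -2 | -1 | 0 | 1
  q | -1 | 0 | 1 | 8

512

Evaluate each Lagrange basis at z = 7:
L_0(7) = (8)·(7)·(6)/[(-1)·(-2)·(-3)] = -56
L_1(7) = (9)·(7)·(6)/[(1)·(-1)·(-2)] = 189
L_2(7) = (9)·(8)·(6)/[(2)·(1)·(-1)] = -216
L_3(7) = (9)·(8)·(7)/[(3)·(2)·(1)] = 84
Sum: (-1)·(-56) + 0 + 1·(-216) + 8·(84) = 512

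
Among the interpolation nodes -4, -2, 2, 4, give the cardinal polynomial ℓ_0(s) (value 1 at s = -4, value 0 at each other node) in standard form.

ℓ_0(s) = -(1/96)s^3 + (1/24)s^2 + (1/24)s - 1/6

ℓ_0(s) = (s + 2)(s - 2)(s - 4) / [(-2)·(-6)·(-8)]
       = (s^3 - 4s^2 - 4s + 16) / (-96)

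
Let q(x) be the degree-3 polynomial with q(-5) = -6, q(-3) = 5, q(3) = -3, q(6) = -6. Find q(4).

-125/24

L_0(4) = (7)·(1)·(-2)/[(-2)·(-8)·(-11)] = 7/88
L_1(4) = (9)·(1)·(-2)/[(2)·(-6)·(-9)] = -1/6
L_2(4) = (9)·(7)·(-2)/[(8)·(6)·(-3)] = 7/8
L_3(4) = (9)·(7)·(1)/[(11)·(9)·(3)] = 7/33
Sum: (-6)·(7/88) + 5·(-1/6) + (-3)·(7/8) + (-6)·(7/33) = -125/24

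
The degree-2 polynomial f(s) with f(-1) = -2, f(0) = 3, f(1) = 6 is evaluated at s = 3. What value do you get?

L_0(3) = (3)·(2)/[(-1)·(-2)] = 3
L_1(3) = (4)·(2)/[(1)·(-1)] = -8
L_2(3) = (4)·(3)/[(2)·(1)] = 6
Sum: (-2)·(3) + 3·(-8) + 6·(6) = 6

6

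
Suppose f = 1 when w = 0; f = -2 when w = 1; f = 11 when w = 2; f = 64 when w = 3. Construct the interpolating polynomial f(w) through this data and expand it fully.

Build the Lagrange basis polynomials:
L_0(w) = (w - 1)(w - 2)(w - 3) / [-6] = -(1/6)w^3 + w^2 - (11/6)w + 1
L_1(w) = w(w - 2)(w - 3) / [2] = (1/2)w^3 - (5/2)w^2 + 3w
L_2(w) = w(w - 1)(w - 3) / [-2] = -(1/2)w^3 + 2w^2 - (3/2)w
L_3(w) = w(w - 1)(w - 2) / [6] = (1/6)w^3 - (1/2)w^2 + (1/3)w
f(w) = 1·L_0 + (-2)·L_1 + 11·L_2 + 64·L_3
  1·L_0(w) = -(1/6)w^3 + w^2 - (11/6)w + 1
  (-2)·L_1(w) = -w^3 + 5w^2 - 6w
  11·L_2(w) = -(11/2)w^3 + 22w^2 - (33/2)w
  64·L_3(w) = (32/3)w^3 - 32w^2 + (64/3)w
Adding term by term: 4w^3 - 4w^2 - 3w + 1

f(w) = 4w^3 - 4w^2 - 3w + 1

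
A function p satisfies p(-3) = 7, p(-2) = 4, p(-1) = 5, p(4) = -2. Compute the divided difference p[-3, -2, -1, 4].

p[-3,-2] = (4 - 7) / (-2 - (-3)) = -3
p[-2,-1] = (5 - 4) / (-1 - (-2)) = 1
p[-1,4] = (-2 - 5) / (4 - (-1)) = -7/5
p[-3,-2,-1] = (1 - (-3)) / (-1 - (-3)) = 2
p[-2,-1,4] = (-7/5 - 1) / (4 - (-2)) = -2/5
p[-3,-2,-1,4] = (-2/5 - 2) / (4 - (-3)) = -12/35

-12/35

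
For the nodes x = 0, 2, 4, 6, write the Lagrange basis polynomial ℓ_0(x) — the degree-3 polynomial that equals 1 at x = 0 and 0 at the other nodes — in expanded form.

ℓ_0(x) = (x - 2)(x - 4)(x - 6) / [(-2)·(-4)·(-6)]
       = (x^3 - 12x^2 + 44x - 48) / (-48)

ℓ_0(x) = -(1/48)x^3 + (1/4)x^2 - (11/12)x + 1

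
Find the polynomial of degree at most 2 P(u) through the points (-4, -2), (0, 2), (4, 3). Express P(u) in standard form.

Build the Lagrange basis polynomials:
L_0(u) = u(u - 4) / [32] = (1/32)u^2 - (1/8)u
L_1(u) = (u + 4)(u - 4) / [-16] = -(1/16)u^2 + 1
L_2(u) = (u + 4)u / [32] = (1/32)u^2 + (1/8)u
P(u) = (-2)·L_0 + 2·L_1 + 3·L_2
  (-2)·L_0(u) = -(1/16)u^2 + (1/4)u
  2·L_1(u) = -(1/8)u^2 + 2
  3·L_2(u) = (3/32)u^2 + (3/8)u
Adding term by term: -(3/32)u^2 + (5/8)u + 2

P(u) = -(3/32)u^2 + (5/8)u + 2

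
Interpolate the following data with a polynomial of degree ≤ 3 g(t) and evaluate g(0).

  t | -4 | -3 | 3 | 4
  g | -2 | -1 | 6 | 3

Evaluate each Lagrange basis at t = 0:
L_0(0) = (3)·(-3)·(-4)/[(-1)·(-7)·(-8)] = -9/14
L_1(0) = (4)·(-3)·(-4)/[(1)·(-6)·(-7)] = 8/7
L_2(0) = (4)·(3)·(-4)/[(7)·(6)·(-1)] = 8/7
L_3(0) = (4)·(3)·(-3)/[(8)·(7)·(1)] = -9/14
Sum: (-2)·(-9/14) + (-1)·(8/7) + 6·(8/7) + 3·(-9/14) = 71/14

71/14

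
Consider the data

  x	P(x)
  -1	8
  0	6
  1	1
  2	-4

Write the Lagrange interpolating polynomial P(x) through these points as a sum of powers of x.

Build the Lagrange basis polynomials:
L_0(x) = x(x - 1)(x - 2) / [-6] = -(1/6)x^3 + (1/2)x^2 - (1/3)x
L_1(x) = (x + 1)(x - 1)(x - 2) / [2] = (1/2)x^3 - x^2 - (1/2)x + 1
L_2(x) = (x + 1)x(x - 2) / [-2] = -(1/2)x^3 + (1/2)x^2 + x
L_3(x) = (x + 1)x(x - 1) / [6] = (1/6)x^3 - (1/6)x
P(x) = 8·L_0 + 6·L_1 + 1·L_2 + (-4)·L_3
  8·L_0(x) = -(4/3)x^3 + 4x^2 - (8/3)x
  6·L_1(x) = 3x^3 - 6x^2 - 3x + 6
  1·L_2(x) = -(1/2)x^3 + (1/2)x^2 + x
  (-4)·L_3(x) = -(2/3)x^3 + (2/3)x
Adding term by term: (1/2)x^3 - (3/2)x^2 - 4x + 6

P(x) = (1/2)x^3 - (3/2)x^2 - 4x + 6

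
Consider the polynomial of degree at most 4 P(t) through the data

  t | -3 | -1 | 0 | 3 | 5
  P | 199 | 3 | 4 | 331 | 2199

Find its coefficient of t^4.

3

Build the Lagrange basis polynomials:
L_0(t) = (t + 1)t(t - 3)(t - 5) / [288] = (1/288)t^4 - (7/288)t^3 + (7/288)t^2 + (5/96)t
L_1(t) = (t + 3)t(t - 3)(t - 5) / [-48] = -(1/48)t^4 + (5/48)t^3 + (3/16)t^2 - (15/16)t
L_2(t) = (t + 3)(t + 1)(t - 3)(t - 5) / [45] = (1/45)t^4 - (4/45)t^3 - (14/45)t^2 + (4/5)t + 1
L_3(t) = (t + 3)(t + 1)t(t - 5) / [-144] = -(1/144)t^4 + (1/144)t^3 + (17/144)t^2 + (5/48)t
L_4(t) = (t + 3)(t + 1)t(t - 3) / [480] = (1/480)t^4 + (1/480)t^3 - (3/160)t^2 - (3/160)t
P(t) = 199·L_0 + 3·L_1 + 4·L_2 + 331·L_3 + 2199·L_4
Only the coefficient of t^4 is needed; take it from each L_i and combine:
199·(1/288) + 3·(-1/48) + 4·(1/45) + 331·(-1/144) + 2199·(1/480) = 3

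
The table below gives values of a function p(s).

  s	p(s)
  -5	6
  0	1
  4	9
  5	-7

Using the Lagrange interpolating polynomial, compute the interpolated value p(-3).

L_0(-3) = (-3)·(-7)·(-8)/[(-5)·(-9)·(-10)] = 28/75
L_1(-3) = (2)·(-7)·(-8)/[(5)·(-4)·(-5)] = 28/25
L_2(-3) = (2)·(-3)·(-8)/[(9)·(4)·(-1)] = -4/3
L_3(-3) = (2)·(-3)·(-7)/[(10)·(5)·(1)] = 21/25
Sum: 6·(28/75) + 1·(28/25) + 9·(-4/3) + (-7)·(21/25) = -363/25

-363/25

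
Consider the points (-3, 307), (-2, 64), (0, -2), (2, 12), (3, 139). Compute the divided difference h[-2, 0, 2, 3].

h[-2,0] = (-2 - 64) / (0 - (-2)) = -33
h[0,2] = (12 - (-2)) / (2 - 0) = 7
h[2,3] = (139 - 12) / (3 - 2) = 127
h[-2,0,2] = (7 - (-33)) / (2 - (-2)) = 10
h[0,2,3] = (127 - 7) / (3 - 0) = 40
h[-2,0,2,3] = (40 - 10) / (3 - (-2)) = 6

6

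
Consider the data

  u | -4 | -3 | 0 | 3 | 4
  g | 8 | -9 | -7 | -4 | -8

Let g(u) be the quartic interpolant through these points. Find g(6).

Using Newton's divided-difference form:
g[-4,-3] = (-9 - 8) / (-3 - (-4)) = -17
g[-3,0] = (-7 - (-9)) / (0 - (-3)) = 2/3
g[0,3] = (-4 - (-7)) / (3 - 0) = 1
g[3,4] = (-8 - (-4)) / (4 - 3) = -4
g[-4,-3,0] = (2/3 - (-17)) / (0 - (-4)) = 53/12
g[-3,0,3] = (1 - 2/3) / (3 - (-3)) = 1/18
g[0,3,4] = (-4 - 1) / (4 - 0) = -5/4
g[-4,-3,0,3] = (1/18 - 53/12) / (3 - (-4)) = -157/252
g[-3,0,3,4] = (-5/4 - 1/18) / (4 - (-3)) = -47/252
g[-4,-3,0,3,4] = (-47/252 - (-157/252)) / (4 - (-4)) = 55/1008
g(6) = 8 + (-17)·(10) + (53/12)·(10)·(9) + (-157/252)·(10)·(9)·(6) + (55/1008)·(10)·(9)·(6)·(3) = -351/28

-351/28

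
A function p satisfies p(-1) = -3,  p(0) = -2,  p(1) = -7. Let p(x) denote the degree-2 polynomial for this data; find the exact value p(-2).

-10

Evaluate each Lagrange basis at x = -2:
L_0(-2) = (-2)·(-3)/[(-1)·(-2)] = 3
L_1(-2) = (-1)·(-3)/[(1)·(-1)] = -3
L_2(-2) = (-1)·(-2)/[(2)·(1)] = 1
Sum: (-3)·(3) + (-2)·(-3) + (-7)·(1) = -10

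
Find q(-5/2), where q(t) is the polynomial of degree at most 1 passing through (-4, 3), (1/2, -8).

L_0(-5/2) = (-3)/[(-9/2)] = 2/3
L_1(-5/2) = (3/2)/[(9/2)] = 1/3
Sum: 3·(2/3) + (-8)·(1/3) = -2/3

-2/3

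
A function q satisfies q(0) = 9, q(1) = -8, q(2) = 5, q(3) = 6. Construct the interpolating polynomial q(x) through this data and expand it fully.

q(x) = -7x^3 + 36x^2 - 46x + 9

Build the Lagrange basis polynomials:
L_0(x) = (x - 1)(x - 2)(x - 3) / [-6] = -(1/6)x^3 + x^2 - (11/6)x + 1
L_1(x) = x(x - 2)(x - 3) / [2] = (1/2)x^3 - (5/2)x^2 + 3x
L_2(x) = x(x - 1)(x - 3) / [-2] = -(1/2)x^3 + 2x^2 - (3/2)x
L_3(x) = x(x - 1)(x - 2) / [6] = (1/6)x^3 - (1/2)x^2 + (1/3)x
q(x) = 9·L_0 + (-8)·L_1 + 5·L_2 + 6·L_3
  9·L_0(x) = -(3/2)x^3 + 9x^2 - (33/2)x + 9
  (-8)·L_1(x) = -4x^3 + 20x^2 - 24x
  5·L_2(x) = -(5/2)x^3 + 10x^2 - (15/2)x
  6·L_3(x) = x^3 - 3x^2 + 2x
Adding term by term: -7x^3 + 36x^2 - 46x + 9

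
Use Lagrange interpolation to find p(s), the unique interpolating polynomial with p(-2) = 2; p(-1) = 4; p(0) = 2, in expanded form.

L_0(s) = (s + 1)s / [2] = (1/2)s^2 + (1/2)s
L_1(s) = (s + 2)s / [-1] = -s^2 - 2s
L_2(s) = (s + 2)(s + 1) / [2] = (1/2)s^2 + (3/2)s + 1
p(s) = 2·L_0 + 4·L_1 + 2·L_2
  2·L_0(s) = s^2 + s
  4·L_1(s) = -4s^2 - 8s
  2·L_2(s) = s^2 + 3s + 2
Adding term by term: -2s^2 - 4s + 2

p(s) = -2s^2 - 4s + 2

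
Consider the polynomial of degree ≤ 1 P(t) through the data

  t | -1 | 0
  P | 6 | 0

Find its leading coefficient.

L_0(t) = t / [-1] = -t
L_1(t) = (t + 1) / [1] = t + 1
P(t) = 6·L_0 + 0·L_1
Only the coefficient of t is needed; take it from each L_i and combine:
6·(-1) + 0·(1) = -6

-6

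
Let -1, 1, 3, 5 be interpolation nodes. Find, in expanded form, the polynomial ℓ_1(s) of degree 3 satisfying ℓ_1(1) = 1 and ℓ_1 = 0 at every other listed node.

ℓ_1(s) = (s + 1)(s - 3)(s - 5) / [(2)·(-2)·(-4)]
       = (s^3 - 7s^2 + 7s + 15) / (16)

ℓ_1(s) = (1/16)s^3 - (7/16)s^2 + (7/16)s + 15/16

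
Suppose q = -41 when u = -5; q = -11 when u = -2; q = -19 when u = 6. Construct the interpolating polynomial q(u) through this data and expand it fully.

q(u) = -u^2 + 3u - 1

Newton's divided differences:
q[-5,-2] = (-11 - (-41)) / (-2 - (-5)) = 10
q[-2,6] = (-19 - (-11)) / (6 - (-2)) = -1
q[-5,-2,6] = (-1 - 10) / (6 - (-5)) = -1
q(u) = -41 + 10·(u + 5) + (-1)·(u + 5)(u + 2)
Expanding: q(u) = -u^2 + 3u - 1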